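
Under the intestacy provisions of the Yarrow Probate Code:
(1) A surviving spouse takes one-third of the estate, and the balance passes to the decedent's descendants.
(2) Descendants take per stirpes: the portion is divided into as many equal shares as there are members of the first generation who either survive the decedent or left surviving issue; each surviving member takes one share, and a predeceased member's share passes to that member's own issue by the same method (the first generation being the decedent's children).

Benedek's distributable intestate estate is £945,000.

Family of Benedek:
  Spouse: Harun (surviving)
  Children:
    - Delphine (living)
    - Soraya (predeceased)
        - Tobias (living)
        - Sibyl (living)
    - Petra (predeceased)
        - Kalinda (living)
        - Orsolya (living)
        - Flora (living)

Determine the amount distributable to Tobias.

Tobias receives £105,000.

Harun takes one-third of £945,000 = £315,000. The remaining £630,000 passes to the descendants.
The descendants' portion (£630,000) is divided into 3 shares of £210,000: Delphine takes £210,000; Soraya's £210,000 share passes to Soraya's issue; Petra's £210,000 share passes to Petra's issue.
Soraya's share (£210,000) is divided into 2 shares of £105,000: Tobias and Sibyl each take £105,000.
Petra's share (£210,000) is divided into 3 shares of £70,000: Kalinda, Orsolya, and Flora each take £70,000.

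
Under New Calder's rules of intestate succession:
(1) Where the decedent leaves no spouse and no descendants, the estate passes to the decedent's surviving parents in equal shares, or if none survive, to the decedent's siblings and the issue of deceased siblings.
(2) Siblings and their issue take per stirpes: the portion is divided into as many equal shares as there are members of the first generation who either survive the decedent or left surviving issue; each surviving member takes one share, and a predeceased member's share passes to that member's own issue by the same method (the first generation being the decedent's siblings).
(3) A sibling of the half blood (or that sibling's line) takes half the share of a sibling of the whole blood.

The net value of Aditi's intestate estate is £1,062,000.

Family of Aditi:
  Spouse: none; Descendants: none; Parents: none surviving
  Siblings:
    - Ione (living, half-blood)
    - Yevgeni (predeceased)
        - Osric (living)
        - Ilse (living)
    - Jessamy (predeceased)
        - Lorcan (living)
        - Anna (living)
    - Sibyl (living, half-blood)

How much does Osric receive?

The entire £1,062,000 passes to the siblings and their issue.
Counting each half-blood sibling's line as half a unit, there are 3 units in £1,062,000, so one unit is £354,000. Whole-blood lines (Yevgeni and Jessamy) take £354,000 each; half-blood lines (Ione and Sibyl) take £177,000 each.
Yevgeni's share (£354,000) is divided into 2 shares of £177,000: Osric and Ilse each take £177,000.
Jessamy's share (£354,000) is divided into 2 shares of £177,000: Lorcan and Anna each take £177,000.

Osric receives £177,000.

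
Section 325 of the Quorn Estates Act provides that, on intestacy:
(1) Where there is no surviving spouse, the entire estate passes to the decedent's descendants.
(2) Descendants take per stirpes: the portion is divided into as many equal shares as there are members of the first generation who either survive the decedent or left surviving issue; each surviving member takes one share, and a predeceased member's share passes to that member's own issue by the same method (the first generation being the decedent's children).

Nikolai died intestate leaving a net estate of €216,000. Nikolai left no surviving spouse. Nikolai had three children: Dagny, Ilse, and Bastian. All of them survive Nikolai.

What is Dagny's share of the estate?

Dagny receives €72,000.

The entire €216,000 passes to the descendants.
That amount (€216,000) is divided into 3 shares of €72,000: Dagny, Ilse, and Bastian each take €72,000.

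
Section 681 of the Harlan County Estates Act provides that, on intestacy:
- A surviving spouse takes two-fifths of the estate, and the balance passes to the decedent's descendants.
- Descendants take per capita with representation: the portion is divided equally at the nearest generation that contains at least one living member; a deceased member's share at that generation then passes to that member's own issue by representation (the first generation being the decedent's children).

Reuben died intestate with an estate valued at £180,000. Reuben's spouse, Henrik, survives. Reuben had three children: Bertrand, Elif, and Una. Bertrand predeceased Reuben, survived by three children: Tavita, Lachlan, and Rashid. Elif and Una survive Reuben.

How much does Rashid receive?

Henrik takes two-fifths of £180,000 = £72,000. The remaining £108,000 passes to the descendants.
The descendants' portion (£108,000) is divided into 3 shares of £36,000: Elif and Una each take £36,000; Bertrand's £36,000 share passes to Bertrand's issue.
Bertrand's share (£36,000) is divided into 3 shares of £12,000: Tavita, Lachlan, and Rashid each take £12,000.

Rashid receives £12,000.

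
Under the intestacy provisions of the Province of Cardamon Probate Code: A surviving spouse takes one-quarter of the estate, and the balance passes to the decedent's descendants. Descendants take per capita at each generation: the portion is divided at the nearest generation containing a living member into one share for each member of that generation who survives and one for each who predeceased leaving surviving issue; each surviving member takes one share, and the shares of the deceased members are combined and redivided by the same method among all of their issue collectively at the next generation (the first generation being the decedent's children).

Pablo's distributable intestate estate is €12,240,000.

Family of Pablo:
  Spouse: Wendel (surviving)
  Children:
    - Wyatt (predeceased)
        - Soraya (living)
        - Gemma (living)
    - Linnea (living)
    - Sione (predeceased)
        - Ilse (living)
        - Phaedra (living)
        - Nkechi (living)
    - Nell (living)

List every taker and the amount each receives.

Wendel takes one-quarter of €12,240,000 = €3,060,000. The remaining €9,180,000 passes to the descendants.
The descendants' portion (€9,180,000) is divided at the children's generation into 4 shares of €2,295,000. Linnea and Nell each take €2,295,000. The 2 shares of the deceased (Wyatt and Sione) are combined into a pool of €4,590,000.
That pool (€4,590,000) is divided at the grandchildren's generation equally among Soraya, Gemma, Ilse, Phaedra, and Nkechi: €918,000 each.

Wendel: €3,060,000; Soraya: €918,000; Gemma: €918,000; Linnea: €2,295,000; Ilse: €918,000; Phaedra: €918,000; Nkechi: €918,000; Nell: €2,295,000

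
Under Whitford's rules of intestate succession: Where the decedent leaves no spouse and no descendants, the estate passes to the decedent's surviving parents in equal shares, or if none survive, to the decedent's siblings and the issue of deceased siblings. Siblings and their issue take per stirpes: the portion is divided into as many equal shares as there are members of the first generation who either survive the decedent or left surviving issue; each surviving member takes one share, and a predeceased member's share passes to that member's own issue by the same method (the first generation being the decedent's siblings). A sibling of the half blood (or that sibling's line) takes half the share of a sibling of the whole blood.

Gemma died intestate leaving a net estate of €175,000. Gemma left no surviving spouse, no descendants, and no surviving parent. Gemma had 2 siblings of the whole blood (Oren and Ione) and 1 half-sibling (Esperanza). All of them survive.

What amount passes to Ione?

Ione receives €70,000.

The entire €175,000 passes to the siblings and their issue.
Counting each half-blood sibling's line as half a unit, there are 5/2 units in €175,000, so one unit is €70,000. Whole-blood lines (Oren and Ione) take €70,000 each; half-blood lines (Esperanza) take €35,000 each.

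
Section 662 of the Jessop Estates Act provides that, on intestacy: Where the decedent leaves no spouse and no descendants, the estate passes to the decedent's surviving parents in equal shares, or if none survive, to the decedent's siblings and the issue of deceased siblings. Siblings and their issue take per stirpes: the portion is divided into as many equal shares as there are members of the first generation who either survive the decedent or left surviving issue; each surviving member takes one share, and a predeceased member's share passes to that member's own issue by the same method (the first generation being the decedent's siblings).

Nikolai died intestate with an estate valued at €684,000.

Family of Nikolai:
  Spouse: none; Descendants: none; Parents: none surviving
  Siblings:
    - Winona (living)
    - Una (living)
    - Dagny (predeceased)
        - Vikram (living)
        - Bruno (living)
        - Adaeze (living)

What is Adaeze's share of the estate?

Adaeze receives €76,000.

The entire €684,000 passes to the siblings and their issue.
That amount (€684,000) is divided into 3 shares of €228,000: Winona and Una each take €228,000; Dagny's €228,000 share passes to Dagny's issue.
Dagny's share (€228,000) is divided into 3 shares of €76,000: Vikram, Bruno, and Adaeze each take €76,000.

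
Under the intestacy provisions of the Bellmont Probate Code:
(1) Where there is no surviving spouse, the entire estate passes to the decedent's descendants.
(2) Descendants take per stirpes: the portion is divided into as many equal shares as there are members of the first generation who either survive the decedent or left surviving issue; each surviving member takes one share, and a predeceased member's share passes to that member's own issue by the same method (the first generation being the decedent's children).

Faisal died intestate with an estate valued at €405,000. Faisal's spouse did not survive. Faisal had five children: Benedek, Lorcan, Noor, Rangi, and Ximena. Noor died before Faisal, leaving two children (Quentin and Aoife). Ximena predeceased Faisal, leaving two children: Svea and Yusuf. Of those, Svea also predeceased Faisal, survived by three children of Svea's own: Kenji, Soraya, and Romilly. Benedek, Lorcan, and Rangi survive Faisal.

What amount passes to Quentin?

The entire €405,000 passes to the descendants.
That amount (€405,000) is divided into 5 shares of €81,000: Benedek, Lorcan, and Rangi each take €81,000; Noor's €81,000 share passes to Noor's issue; Ximena's €81,000 share passes to Ximena's issue.
Noor's share (€81,000) is divided into 2 shares of €40,500: Quentin and Aoife each take €40,500.
Ximena's share (€81,000) is divided into 2 shares of €40,500: Yusuf takes €40,500; Svea's €40,500 share passes to Svea's issue.
Svea's share (€40,500) is divided into 3 shares of €13,500: Kenji, Soraya, and Romilly each take €13,500.

Quentin receives €40,500.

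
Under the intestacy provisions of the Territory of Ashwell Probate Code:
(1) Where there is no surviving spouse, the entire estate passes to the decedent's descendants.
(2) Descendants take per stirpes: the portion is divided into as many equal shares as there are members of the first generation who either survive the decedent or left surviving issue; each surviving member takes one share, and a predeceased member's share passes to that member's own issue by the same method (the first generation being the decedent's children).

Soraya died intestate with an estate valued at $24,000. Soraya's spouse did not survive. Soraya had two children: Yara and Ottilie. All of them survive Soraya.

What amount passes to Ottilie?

Ottilie receives $12,000.

The entire $24,000 passes to the descendants.
That amount ($24,000) is divided into 2 shares of $12,000: Yara and Ottilie each take $12,000.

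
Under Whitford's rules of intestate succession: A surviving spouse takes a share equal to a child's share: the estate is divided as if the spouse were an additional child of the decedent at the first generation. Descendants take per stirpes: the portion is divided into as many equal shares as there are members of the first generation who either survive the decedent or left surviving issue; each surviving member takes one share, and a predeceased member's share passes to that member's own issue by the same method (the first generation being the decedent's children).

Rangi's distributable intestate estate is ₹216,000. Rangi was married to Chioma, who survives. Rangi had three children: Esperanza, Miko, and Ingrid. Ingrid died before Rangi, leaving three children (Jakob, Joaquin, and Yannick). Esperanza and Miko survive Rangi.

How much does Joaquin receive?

The spouse counts as an additional share at the children's level, so there are 4 primary shares of ₹54,000. Chioma takes one such share (₹54,000).
The children's combined portion (₹162,000) is divided into 3 shares of ₹54,000: Esperanza and Miko each take ₹54,000; Ingrid's ₹54,000 share passes to Ingrid's issue.
Ingrid's share (₹54,000) is divided into 3 shares of ₹18,000: Jakob, Joaquin, and Yannick each take ₹18,000.

Joaquin receives ₹18,000.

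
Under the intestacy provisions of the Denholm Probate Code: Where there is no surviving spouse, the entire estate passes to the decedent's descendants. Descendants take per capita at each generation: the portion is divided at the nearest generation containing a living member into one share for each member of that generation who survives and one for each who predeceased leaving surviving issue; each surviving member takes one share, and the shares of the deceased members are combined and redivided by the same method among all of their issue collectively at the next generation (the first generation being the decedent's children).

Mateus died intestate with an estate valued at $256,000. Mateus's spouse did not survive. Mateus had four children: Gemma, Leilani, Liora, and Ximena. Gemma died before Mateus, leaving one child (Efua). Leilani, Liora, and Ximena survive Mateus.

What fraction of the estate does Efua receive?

The entire $256,000 passes to the descendants.
That amount ($256,000) is divided at the children's generation into 4 shares of $64,000. Leilani, Liora, and Ximena each take $64,000. The remaining share for the deceased Gemma ($64,000) is carried to the next generation.
That pool ($64,000) passes entirely to Efua, the sole taker at the grandchildren's generation.

Efua receives 1/4 of the estate.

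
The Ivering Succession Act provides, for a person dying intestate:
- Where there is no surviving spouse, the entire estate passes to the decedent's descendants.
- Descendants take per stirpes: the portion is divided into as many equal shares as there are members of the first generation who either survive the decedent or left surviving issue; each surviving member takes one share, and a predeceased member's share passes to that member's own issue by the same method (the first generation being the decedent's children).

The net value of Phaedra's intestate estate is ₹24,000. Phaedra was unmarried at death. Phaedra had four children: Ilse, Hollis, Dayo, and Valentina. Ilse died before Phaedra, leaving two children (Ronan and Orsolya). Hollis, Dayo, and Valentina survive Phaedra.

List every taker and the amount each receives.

The entire ₹24,000 passes to the descendants.
That amount (₹24,000) is divided into 4 shares of ₹6,000: Hollis, Dayo, and Valentina each take ₹6,000; Ilse's ₹6,000 share passes to Ilse's issue.
Ilse's share (₹6,000) is divided into 2 shares of ₹3,000: Ronan and Orsolya each take ₹3,000.

Ronan: ₹3,000; Orsolya: ₹3,000; Hollis: ₹6,000; Dayo: ₹6,000; Valentina: ₹6,000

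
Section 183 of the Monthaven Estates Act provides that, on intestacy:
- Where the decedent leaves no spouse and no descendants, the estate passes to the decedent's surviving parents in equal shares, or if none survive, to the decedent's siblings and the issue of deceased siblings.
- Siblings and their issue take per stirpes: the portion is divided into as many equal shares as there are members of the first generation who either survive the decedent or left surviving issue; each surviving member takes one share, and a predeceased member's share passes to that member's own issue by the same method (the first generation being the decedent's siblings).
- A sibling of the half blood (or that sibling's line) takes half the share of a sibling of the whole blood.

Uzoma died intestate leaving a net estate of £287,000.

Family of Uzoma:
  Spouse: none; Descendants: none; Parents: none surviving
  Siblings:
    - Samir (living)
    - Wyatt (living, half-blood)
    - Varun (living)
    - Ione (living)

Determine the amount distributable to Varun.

The entire £287,000 passes to the siblings and their issue.
Counting each half-blood sibling's line as half a unit, there are 7/2 units in £287,000, so one unit is £82,000. Whole-blood lines (Samir, Varun, and Ione) take £82,000 each; half-blood lines (Wyatt) take £41,000 each.

Varun receives £82,000.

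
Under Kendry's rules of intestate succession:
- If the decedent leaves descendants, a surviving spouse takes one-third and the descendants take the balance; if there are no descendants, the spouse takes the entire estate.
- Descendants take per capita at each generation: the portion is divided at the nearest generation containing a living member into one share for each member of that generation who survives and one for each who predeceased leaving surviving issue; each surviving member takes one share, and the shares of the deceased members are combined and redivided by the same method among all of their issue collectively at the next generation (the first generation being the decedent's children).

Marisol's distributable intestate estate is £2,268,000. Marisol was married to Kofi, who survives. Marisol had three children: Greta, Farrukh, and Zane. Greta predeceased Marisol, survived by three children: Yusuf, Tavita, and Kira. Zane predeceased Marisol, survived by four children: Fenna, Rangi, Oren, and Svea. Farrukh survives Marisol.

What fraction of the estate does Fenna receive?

Kofi takes one-third of £2,268,000 = £756,000. The remaining £1,512,000 passes to the descendants.
The descendants' portion (£1,512,000) is divided at the children's generation into 3 shares of £504,000. Farrukh takes £504,000. The 2 shares of the deceased (Greta and Zane) are combined into a pool of £1,008,000.
That pool (£1,008,000) is divided at the grandchildren's generation equally among Yusuf, Tavita, Kira, Fenna, Rangi, Oren, and Svea: £144,000 each.

Fenna receives 4/63 of the estate.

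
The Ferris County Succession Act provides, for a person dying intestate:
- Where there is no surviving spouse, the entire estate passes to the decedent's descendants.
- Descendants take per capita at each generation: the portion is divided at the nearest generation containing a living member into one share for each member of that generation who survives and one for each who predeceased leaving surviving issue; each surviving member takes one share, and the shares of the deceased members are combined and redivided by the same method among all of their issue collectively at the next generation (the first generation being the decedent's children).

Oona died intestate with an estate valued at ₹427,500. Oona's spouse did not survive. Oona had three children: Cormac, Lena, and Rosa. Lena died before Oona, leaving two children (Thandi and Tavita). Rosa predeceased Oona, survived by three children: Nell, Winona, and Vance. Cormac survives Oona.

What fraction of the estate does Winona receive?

The entire ₹427,500 passes to the descendants.
That amount (₹427,500) is divided at the children's generation into 3 shares of ₹142,500. Cormac takes ₹142,500. The 2 shares of the deceased (Lena and Rosa) are combined into a pool of ₹285,000.
That pool (₹285,000) is divided at the grandchildren's generation equally among Thandi, Tavita, Nell, Winona, and Vance: ₹57,000 each.

Winona receives 2/15 of the estate.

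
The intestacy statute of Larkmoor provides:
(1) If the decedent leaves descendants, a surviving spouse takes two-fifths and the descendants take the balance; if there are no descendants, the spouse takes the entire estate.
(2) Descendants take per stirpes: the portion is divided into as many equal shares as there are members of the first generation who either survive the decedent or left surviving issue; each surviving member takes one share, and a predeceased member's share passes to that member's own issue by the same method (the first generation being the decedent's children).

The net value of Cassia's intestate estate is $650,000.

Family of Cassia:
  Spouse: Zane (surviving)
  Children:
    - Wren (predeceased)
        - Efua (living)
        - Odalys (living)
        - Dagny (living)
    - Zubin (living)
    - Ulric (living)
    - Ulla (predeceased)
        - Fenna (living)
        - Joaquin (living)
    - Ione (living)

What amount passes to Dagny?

Zane takes two-fifths of $650,000 = $260,000. The remaining $390,000 passes to the descendants.
The descendants' portion ($390,000) is divided into 5 shares of $78,000: Zubin, Ulric, and Ione each take $78,000; Wren's $78,000 share passes to Wren's issue; Ulla's $78,000 share passes to Ulla's issue.
Wren's share ($78,000) is divided into 3 shares of $26,000: Efua, Odalys, and Dagny each take $26,000.
Ulla's share ($78,000) is divided into 2 shares of $39,000: Fenna and Joaquin each take $39,000.

Dagny receives $26,000.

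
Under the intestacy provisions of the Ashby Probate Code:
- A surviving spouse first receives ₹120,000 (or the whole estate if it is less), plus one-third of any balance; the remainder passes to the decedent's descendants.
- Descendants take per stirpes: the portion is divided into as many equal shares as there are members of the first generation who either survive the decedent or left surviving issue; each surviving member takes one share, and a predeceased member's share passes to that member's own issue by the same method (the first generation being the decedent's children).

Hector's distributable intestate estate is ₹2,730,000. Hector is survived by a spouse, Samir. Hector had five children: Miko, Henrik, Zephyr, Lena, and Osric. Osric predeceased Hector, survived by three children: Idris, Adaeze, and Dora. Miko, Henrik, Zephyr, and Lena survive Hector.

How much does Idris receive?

Idris receives ₹116,000.

Samir first takes ₹120,000, leaving a balance of ₹2,610,000. Samir then takes one-third of the balance (₹870,000), for a total of ₹990,000. The remaining ₹1,740,000 passes to the descendants.
The descendants' portion (₹1,740,000) is divided into 5 shares of ₹348,000: Miko, Henrik, Zephyr, and Lena each take ₹348,000; Osric's ₹348,000 share passes to Osric's issue.
Osric's share (₹348,000) is divided into 3 shares of ₹116,000: Idris, Adaeze, and Dora each take ₹116,000.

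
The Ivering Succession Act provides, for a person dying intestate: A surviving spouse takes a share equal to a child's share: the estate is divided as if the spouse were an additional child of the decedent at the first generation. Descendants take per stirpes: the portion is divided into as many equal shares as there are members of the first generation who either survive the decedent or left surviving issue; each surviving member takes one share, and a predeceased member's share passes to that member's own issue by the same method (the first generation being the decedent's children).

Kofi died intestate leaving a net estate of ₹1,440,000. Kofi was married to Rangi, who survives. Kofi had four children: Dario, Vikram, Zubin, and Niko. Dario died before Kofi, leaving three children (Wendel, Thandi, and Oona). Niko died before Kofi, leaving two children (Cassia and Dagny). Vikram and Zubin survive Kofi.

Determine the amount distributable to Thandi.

Thandi receives ₹96,000.

The spouse counts as an additional share at the children's level, so there are 5 primary shares of ₹288,000. Rangi takes one such share (₹288,000).
The children's combined portion (₹1,152,000) is divided into 4 shares of ₹288,000: Vikram and Zubin each take ₹288,000; Dario's ₹288,000 share passes to Dario's issue; Niko's ₹288,000 share passes to Niko's issue.
Dario's share (₹288,000) is divided into 3 shares of ₹96,000: Wendel, Thandi, and Oona each take ₹96,000.
Niko's share (₹288,000) is divided into 2 shares of ₹144,000: Cassia and Dagny each take ₹144,000.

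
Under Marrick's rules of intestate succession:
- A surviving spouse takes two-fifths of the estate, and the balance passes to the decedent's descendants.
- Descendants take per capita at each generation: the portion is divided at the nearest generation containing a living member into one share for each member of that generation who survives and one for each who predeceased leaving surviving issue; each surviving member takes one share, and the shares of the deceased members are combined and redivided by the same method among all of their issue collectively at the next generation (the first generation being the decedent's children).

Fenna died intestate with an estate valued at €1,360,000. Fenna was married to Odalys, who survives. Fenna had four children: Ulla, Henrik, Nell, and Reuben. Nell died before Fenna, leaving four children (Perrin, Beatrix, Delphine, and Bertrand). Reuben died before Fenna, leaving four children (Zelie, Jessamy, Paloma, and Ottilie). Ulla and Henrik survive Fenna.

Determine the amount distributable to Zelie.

Zelie receives €51,000.

Odalys takes two-fifths of €1,360,000 = €544,000. The remaining €816,000 passes to the descendants.
The descendants' portion (€816,000) is divided at the children's generation into 4 shares of €204,000. Ulla and Henrik each take €204,000. The 2 shares of the deceased (Nell and Reuben) are combined into a pool of €408,000.
That pool (€408,000) is divided at the grandchildren's generation equally among Perrin, Beatrix, Delphine, Bertrand, Zelie, Jessamy, Paloma, and Ottilie: €51,000 each.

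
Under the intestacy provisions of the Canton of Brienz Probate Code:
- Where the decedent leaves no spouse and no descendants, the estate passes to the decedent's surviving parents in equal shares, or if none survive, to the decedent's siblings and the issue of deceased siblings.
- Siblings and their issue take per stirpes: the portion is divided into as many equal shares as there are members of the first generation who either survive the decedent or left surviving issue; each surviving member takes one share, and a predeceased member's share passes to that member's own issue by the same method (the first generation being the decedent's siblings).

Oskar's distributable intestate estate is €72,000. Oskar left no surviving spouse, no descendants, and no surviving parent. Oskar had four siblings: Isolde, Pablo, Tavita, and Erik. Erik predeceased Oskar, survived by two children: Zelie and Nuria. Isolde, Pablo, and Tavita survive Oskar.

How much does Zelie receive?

Zelie receives €9,000.

The entire €72,000 passes to the siblings and their issue.
That amount (€72,000) is divided into 4 shares of €18,000: Isolde, Pablo, and Tavita each take €18,000; Erik's €18,000 share passes to Erik's issue.
Erik's share (€18,000) is divided into 2 shares of €9,000: Zelie and Nuria each take €9,000.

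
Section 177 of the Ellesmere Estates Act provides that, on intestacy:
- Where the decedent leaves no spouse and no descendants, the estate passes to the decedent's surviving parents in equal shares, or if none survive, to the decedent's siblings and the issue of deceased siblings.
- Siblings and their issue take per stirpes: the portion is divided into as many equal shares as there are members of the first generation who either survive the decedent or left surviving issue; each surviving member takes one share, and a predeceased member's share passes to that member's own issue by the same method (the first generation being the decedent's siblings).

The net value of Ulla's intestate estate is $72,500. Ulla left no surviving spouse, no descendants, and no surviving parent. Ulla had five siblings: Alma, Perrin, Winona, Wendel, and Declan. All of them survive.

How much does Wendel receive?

The entire $72,500 passes to the siblings and their issue.
That amount ($72,500) is divided into 5 shares of $14,500: Alma, Perrin, Winona, Wendel, and Declan each take $14,500.

Wendel receives $14,500.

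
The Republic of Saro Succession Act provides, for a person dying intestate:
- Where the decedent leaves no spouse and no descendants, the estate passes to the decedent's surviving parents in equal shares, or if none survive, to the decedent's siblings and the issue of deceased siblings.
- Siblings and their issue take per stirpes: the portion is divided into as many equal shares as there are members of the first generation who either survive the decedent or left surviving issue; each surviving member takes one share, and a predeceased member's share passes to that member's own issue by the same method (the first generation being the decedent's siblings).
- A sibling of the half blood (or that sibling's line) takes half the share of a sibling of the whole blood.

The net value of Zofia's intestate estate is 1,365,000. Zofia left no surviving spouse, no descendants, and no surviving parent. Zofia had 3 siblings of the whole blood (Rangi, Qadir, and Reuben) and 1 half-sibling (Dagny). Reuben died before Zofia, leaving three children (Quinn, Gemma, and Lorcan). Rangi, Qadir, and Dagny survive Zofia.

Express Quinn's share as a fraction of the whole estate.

The entire 1,365,000 passes to the siblings and their issue.
Counting each half-blood sibling's line as half a unit, there are 7/2 units in 1,365,000, so one unit is 390,000. Whole-blood lines (Rangi, Qadir, and Reuben) take 390,000 each; half-blood lines (Dagny) take 195,000 each.
Reuben's share (390,000) is divided into 3 shares of 130,000: Quinn, Gemma, and Lorcan each take 130,000.

Quinn receives 2/21 of the estate.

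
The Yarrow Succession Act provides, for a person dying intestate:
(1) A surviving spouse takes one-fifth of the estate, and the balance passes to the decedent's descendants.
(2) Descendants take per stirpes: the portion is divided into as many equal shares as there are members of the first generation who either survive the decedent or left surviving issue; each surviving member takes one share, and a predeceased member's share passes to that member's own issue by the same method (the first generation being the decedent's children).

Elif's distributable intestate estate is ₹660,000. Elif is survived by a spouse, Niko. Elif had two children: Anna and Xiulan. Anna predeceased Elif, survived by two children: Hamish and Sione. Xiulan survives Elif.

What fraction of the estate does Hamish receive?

Hamish receives 1/5 of the estate.

Niko takes one-fifth of ₹660,000 = ₹132,000. The remaining ₹528,000 passes to the descendants.
The descendants' portion (₹528,000) is divided into 2 shares of ₹264,000: Xiulan takes ₹264,000; Anna's ₹264,000 share passes to Anna's issue.
Anna's share (₹264,000) is divided into 2 shares of ₹132,000: Hamish and Sione each take ₹132,000.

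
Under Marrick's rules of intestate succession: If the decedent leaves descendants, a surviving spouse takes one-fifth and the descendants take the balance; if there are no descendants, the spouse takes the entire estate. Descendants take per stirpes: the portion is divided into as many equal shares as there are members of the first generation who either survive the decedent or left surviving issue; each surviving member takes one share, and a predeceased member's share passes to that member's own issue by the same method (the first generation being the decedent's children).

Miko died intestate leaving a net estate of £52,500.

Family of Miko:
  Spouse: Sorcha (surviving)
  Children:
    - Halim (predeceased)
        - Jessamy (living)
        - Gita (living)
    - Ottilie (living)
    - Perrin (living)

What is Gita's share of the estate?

Gita receives £7,000.

Sorcha takes one-fifth of £52,500 = £10,500. The remaining £42,000 passes to the descendants.
The descendants' portion (£42,000) is divided into 3 shares of £14,000: Ottilie and Perrin each take £14,000; Halim's £14,000 share passes to Halim's issue.
Halim's share (£14,000) is divided into 2 shares of £7,000: Jessamy and Gita each take £7,000.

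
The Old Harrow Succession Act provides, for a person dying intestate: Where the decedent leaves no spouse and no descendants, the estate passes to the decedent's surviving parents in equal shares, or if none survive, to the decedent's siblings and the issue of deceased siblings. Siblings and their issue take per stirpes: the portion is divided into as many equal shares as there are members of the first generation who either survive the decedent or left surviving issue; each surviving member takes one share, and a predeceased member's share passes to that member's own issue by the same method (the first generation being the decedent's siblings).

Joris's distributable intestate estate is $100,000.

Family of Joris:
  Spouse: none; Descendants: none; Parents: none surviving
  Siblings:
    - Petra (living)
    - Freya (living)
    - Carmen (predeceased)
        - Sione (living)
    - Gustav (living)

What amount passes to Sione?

Sione receives $25,000.

The entire $100,000 passes to the siblings and their issue.
That amount ($100,000) is divided into 4 shares of $25,000: Petra, Freya, and Gustav each take $25,000; Carmen's $25,000 share passes to Carmen's issue.
Carmen's share ($25,000) passes entirely to Sione.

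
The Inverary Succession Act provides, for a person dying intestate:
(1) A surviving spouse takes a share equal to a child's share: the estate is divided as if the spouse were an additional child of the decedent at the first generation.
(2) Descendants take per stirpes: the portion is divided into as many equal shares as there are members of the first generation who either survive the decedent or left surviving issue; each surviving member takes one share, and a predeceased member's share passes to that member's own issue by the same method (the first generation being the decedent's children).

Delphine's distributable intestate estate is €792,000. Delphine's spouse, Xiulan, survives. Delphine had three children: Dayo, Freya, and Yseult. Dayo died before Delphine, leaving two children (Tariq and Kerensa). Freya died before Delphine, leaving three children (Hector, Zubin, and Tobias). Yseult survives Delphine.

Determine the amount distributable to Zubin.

Zubin receives €66,000.

The spouse counts as an additional share at the children's level, so there are 4 primary shares of €198,000. Xiulan takes one such share (€198,000).
The children's combined portion (€594,000) is divided into 3 shares of €198,000: Yseult takes €198,000; Dayo's €198,000 share passes to Dayo's issue; Freya's €198,000 share passes to Freya's issue.
Dayo's share (€198,000) is divided into 2 shares of €99,000: Tariq and Kerensa each take €99,000.
Freya's share (€198,000) is divided into 3 shares of €66,000: Hector, Zubin, and Tobias each take €66,000.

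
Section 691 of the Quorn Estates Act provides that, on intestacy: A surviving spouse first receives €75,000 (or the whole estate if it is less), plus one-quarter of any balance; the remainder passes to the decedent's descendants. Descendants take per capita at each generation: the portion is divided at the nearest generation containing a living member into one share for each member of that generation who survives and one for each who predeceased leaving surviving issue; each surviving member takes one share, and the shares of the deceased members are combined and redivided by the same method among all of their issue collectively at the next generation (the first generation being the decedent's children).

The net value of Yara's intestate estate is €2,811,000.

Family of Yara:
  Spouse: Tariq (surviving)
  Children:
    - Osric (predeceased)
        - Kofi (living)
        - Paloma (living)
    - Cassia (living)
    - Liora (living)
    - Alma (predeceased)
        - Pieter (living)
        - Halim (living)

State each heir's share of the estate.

Tariq first takes €75,000, leaving a balance of €2,736,000. Tariq then takes one-quarter of the balance (€684,000), for a total of €759,000. The remaining €2,052,000 passes to the descendants.
The descendants' portion (€2,052,000) is divided at the children's generation into 4 shares of €513,000. Cassia and Liora each take €513,000. The 2 shares of the deceased (Osric and Alma) are combined into a pool of €1,026,000.
That pool (€1,026,000) is divided at the grandchildren's generation equally among Kofi, Paloma, Pieter, and Halim: €256,500 each.

Tariq: €759,000; Kofi: €256,500; Paloma: €256,500; Cassia: €513,000; Liora: €513,000; Pieter: €256,500; Halim: €256,500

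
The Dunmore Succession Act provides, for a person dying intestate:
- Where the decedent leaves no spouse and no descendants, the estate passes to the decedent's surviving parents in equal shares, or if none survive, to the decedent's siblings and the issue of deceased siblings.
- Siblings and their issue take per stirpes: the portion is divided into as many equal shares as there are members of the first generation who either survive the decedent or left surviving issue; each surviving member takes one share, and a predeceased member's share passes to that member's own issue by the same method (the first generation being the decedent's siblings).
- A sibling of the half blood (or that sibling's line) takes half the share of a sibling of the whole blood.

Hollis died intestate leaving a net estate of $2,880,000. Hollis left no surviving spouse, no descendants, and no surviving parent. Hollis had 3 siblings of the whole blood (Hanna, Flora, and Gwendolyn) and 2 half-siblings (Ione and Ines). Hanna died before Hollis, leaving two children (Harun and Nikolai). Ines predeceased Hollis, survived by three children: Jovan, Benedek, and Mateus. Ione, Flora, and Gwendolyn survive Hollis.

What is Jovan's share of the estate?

Jovan receives $120,000.

The entire $2,880,000 passes to the siblings and their issue.
Counting each half-blood sibling's line as half a unit, there are 4 units in $2,880,000, so one unit is $720,000. Whole-blood lines (Hanna, Flora, and Gwendolyn) take $720,000 each; half-blood lines (Ione and Ines) take $360,000 each.
Hanna's share ($720,000) is divided into 2 shares of $360,000: Harun and Nikolai each take $360,000.
Ines's share ($360,000) is divided into 3 shares of $120,000: Jovan, Benedek, and Mateus each take $120,000.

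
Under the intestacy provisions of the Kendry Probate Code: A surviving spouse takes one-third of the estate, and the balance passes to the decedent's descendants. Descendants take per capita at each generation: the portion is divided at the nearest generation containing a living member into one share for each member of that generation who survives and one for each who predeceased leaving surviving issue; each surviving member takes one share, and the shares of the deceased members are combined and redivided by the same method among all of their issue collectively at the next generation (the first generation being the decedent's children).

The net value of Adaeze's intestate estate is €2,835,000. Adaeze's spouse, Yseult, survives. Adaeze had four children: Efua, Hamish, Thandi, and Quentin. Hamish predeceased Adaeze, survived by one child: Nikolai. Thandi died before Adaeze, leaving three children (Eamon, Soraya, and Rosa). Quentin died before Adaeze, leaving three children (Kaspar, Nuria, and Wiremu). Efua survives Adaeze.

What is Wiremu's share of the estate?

Yseult takes one-third of €2,835,000 = €945,000. The remaining €1,890,000 passes to the descendants.
The descendants' portion (€1,890,000) is divided at the children's generation into 4 shares of €472,500. Efua takes €472,500. The 3 shares of the deceased (Hamish, Thandi, and Quentin) are combined into a pool of €1,417,500.
That pool (€1,417,500) is divided at the grandchildren's generation equally among Nikolai, Eamon, Soraya, Rosa, Kaspar, Nuria, and Wiremu: €202,500 each.

Wiremu receives €202,500.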